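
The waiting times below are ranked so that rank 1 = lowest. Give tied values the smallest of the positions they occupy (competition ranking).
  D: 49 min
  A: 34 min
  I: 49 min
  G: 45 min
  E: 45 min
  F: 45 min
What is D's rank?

5

Sorted (ascending): 34, 45, 45, 45, 49, 49
The 3 values of 45 occupy positions 2–4 → each gets rank 2.
The 2 values of 49 occupy positions 5–6 → each gets rank 5.
D has value 49 min → rank 5.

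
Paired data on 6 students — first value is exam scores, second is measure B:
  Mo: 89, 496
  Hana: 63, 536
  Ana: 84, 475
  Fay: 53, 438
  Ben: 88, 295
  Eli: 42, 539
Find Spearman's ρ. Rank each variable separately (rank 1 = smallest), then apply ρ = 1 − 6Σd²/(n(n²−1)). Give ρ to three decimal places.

Ranks of variable 1: 6, 3, 4, 2, 5, 1
Ranks of variable 2: 4, 5, 3, 2, 1, 6
d = r₁ − r₂: 2, -2, 1, 0, 4, -5
d²: 4, 4, 1, 0, 16, 25; Σd² = 50
ρ = 1 − 6·50/(6·35) = 1 − 300/210 = -0.429

-0.429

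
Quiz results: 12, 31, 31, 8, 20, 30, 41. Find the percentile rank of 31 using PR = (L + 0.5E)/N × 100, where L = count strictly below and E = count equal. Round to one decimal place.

71.4

N = 7.
Strictly below 31: 4. Equal to 31: 2.
PR = (4 + 0.5·2)/7 × 100 = 71.4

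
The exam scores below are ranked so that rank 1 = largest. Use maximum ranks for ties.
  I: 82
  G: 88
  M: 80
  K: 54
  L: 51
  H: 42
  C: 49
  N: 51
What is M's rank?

3

Sorted (descending): 88, 82, 80, 54, 51, 51, 49, 42
The 2 values of 51 occupy positions 5–6 → each gets rank 6.
M has value 80 → rank 3.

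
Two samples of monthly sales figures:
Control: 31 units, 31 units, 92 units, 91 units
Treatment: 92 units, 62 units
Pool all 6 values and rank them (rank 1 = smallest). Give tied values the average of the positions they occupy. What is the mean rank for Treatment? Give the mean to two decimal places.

4.25

Sorted (ascending): 31, 31, 62, 91, 92, 92
The 2 values of 31 occupy positions 1–2 → average rank (1+2)/2 = 1.5.
The 2 values of 92 occupy positions 5–6 → average rank (5+6)/2 = 5.5.
Treatment values → pooled ranks: 92→5.5, 62→3
Mean rank = (5.5 + 3) / 2 = 4.25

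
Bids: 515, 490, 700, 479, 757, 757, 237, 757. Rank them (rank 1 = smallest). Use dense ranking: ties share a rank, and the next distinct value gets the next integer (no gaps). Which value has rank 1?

237

Sorted (ascending): 237, 479, 490, 515, 700, 757, 757, 757
The 3 values of 757 share dense rank 6.
Remaining distinct values take the next consecutive integers.
Rank 1 → value 237.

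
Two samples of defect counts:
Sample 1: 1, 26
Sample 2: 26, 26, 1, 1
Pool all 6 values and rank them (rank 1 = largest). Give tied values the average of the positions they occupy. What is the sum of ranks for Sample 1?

7

Sorted (descending): 26, 26, 26, 1, 1, 1
The 3 values of 26 occupy positions 1–3 → average rank 2.
The 3 values of 1 occupy positions 4–6 → average rank 5.
Sample 1 values → pooled ranks: 1→5, 26→2
Rank sum = 5 + 2 = 7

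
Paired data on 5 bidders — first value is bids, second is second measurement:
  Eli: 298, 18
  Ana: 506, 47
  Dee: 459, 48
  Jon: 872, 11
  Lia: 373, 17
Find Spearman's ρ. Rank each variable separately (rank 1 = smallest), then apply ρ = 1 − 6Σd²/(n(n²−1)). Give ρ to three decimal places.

Ranks of variable 1: 1, 4, 3, 5, 2
Ranks of variable 2: 3, 4, 5, 1, 2
d = r₁ − r₂: -2, 0, -2, 4, 0
d²: 4, 0, 4, 16, 0; Σd² = 24
ρ = 1 − 6·24/(5·24) = 1 − 144/120 = -0.200

-0.200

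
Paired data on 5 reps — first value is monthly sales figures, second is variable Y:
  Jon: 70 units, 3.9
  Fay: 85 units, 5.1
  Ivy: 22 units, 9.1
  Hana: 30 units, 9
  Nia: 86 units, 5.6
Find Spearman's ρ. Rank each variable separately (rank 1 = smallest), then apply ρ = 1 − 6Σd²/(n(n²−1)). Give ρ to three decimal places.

-0.600

Ranks of variable 1: 3, 4, 1, 2, 5
Ranks of variable 2: 1, 2, 5, 4, 3
d = r₁ − r₂: 2, 2, -4, -2, 2
d²: 4, 4, 16, 4, 4; Σd² = 32
ρ = 1 − 6·32/(5·24) = 1 − 192/120 = -0.600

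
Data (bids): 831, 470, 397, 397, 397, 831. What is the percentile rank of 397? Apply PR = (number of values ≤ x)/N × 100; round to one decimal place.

50.0

N = 6.
Strictly below 397: 0. Equal to 397: 3.
PR = 3/6 × 100 = 50.0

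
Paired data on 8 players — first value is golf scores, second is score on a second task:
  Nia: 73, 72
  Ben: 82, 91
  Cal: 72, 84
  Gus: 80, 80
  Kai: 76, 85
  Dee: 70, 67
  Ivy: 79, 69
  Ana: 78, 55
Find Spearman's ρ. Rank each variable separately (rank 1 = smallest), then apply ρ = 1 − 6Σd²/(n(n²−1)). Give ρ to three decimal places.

0.333

Ranks of variable 1: 3, 8, 2, 7, 4, 1, 6, 5
Ranks of variable 2: 4, 8, 6, 5, 7, 2, 3, 1
d = r₁ − r₂: -1, 0, -4, 2, -3, -1, 3, 4
d²: 1, 0, 16, 4, 9, 1, 9, 16; Σd² = 56
ρ = 1 − 6·56/(8·63) = 1 − 336/504 = 0.333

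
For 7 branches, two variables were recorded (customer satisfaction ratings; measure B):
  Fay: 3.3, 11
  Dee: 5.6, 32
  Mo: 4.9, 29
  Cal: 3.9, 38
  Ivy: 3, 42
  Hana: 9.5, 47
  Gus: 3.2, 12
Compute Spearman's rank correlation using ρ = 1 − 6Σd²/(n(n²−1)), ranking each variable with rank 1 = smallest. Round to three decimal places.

Ranks of variable 1: 3, 6, 5, 4, 1, 7, 2
Ranks of variable 2: 1, 4, 3, 5, 6, 7, 2
d = r₁ − r₂: 2, 2, 2, -1, -5, 0, 0
d²: 4, 4, 4, 1, 25, 0, 0; Σd² = 38
ρ = 1 − 6·38/(7·48) = 1 − 228/336 = 0.321

0.321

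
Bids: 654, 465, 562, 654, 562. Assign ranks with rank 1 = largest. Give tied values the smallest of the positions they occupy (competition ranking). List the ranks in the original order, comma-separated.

1, 5, 3, 1, 3

Sorted (descending): 654, 654, 562, 562, 465
The 2 values of 654 occupy positions 1–2 → each gets rank 1.
The 2 values of 562 occupy positions 3–4 → each gets rank 3.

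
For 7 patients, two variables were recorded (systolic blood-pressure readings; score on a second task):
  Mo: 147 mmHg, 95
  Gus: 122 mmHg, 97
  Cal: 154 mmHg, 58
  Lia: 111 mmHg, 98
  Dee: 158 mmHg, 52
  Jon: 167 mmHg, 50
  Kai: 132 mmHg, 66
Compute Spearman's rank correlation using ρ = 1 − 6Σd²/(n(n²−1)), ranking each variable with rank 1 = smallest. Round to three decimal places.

-0.964

Ranks of variable 1: 4, 2, 5, 1, 6, 7, 3
Ranks of variable 2: 5, 6, 3, 7, 2, 1, 4
d = r₁ − r₂: -1, -4, 2, -6, 4, 6, -1
d²: 1, 16, 4, 36, 16, 36, 1; Σd² = 110
ρ = 1 − 6·110/(7·48) = 1 − 660/336 = -0.964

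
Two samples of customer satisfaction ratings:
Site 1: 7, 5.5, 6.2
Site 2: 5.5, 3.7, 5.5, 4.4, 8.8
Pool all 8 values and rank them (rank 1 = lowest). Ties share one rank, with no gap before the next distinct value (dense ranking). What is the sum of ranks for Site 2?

15

Sorted (ascending): 3.7, 4.4, 5.5, 5.5, 5.5, 6.2, 7, 8.8
The 3 values of 5.5 share dense rank 3.
Remaining distinct values take the next consecutive integers.
Site 2 values → pooled ranks: 5.5→3, 3.7→1, 5.5→3, 4.4→2, 8.8→6
Rank sum = 3 + 1 + 3 + 2 + 6 = 15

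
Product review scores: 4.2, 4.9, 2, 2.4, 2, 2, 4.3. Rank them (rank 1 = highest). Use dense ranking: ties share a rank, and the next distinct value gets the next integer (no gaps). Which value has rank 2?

4.3

Sorted (descending): 4.9, 4.3, 4.2, 2.4, 2, 2, 2
The 3 values of 2 share dense rank 5.
Remaining distinct values take the next consecutive integers.
Rank 2 → value 4.3.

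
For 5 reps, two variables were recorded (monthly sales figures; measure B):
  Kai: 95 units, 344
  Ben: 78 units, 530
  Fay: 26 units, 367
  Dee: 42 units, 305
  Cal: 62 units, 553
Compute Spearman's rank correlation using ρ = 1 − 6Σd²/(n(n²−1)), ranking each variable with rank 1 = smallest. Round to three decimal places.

0.100

Ranks of variable 1: 5, 4, 1, 2, 3
Ranks of variable 2: 2, 4, 3, 1, 5
d = r₁ − r₂: 3, 0, -2, 1, -2
d²: 9, 0, 4, 1, 4; Σd² = 18
ρ = 1 − 6·18/(5·24) = 1 − 108/120 = 0.100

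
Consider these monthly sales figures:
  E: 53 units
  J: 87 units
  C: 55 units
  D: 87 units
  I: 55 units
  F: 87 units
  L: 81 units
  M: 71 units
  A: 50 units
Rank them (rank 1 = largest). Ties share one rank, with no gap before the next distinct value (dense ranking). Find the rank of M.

3

Sorted (descending): 87, 87, 87, 81, 71, 55, 55, 53, 50
The 3 values of 87 share dense rank 1.
The 2 values of 55 share dense rank 4.
Remaining distinct values take the next consecutive integers.
M has value 71 units → rank 3.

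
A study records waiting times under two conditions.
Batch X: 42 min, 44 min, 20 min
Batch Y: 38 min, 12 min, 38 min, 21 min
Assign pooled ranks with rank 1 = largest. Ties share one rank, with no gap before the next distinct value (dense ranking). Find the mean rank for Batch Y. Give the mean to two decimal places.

4.00

Sorted (descending): 44, 42, 38, 38, 21, 20, 12
The 2 values of 38 share dense rank 3.
Remaining distinct values take the next consecutive integers.
Batch Y values → pooled ranks: 38→3, 12→6, 38→3, 21→4
Mean rank = (3 + 6 + 3 + 4) / 4 = 4.00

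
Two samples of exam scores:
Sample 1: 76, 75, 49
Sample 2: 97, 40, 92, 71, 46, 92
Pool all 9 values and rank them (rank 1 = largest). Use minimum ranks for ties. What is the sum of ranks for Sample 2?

28

Sorted (descending): 97, 92, 92, 76, 75, 71, 49, 46, 40
The 2 values of 92 occupy positions 2–3 → each gets rank 2.
Sample 2 values → pooled ranks: 97→1, 40→9, 92→2, 71→6, 46→8, 92→2
Rank sum = 1 + 9 + 2 + 6 + 8 + 2 = 28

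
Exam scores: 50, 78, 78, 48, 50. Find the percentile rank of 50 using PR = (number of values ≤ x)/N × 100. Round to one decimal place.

N = 5.
Strictly below 50: 1. Equal to 50: 2.
PR = 3/5 × 100 = 60.0

60.0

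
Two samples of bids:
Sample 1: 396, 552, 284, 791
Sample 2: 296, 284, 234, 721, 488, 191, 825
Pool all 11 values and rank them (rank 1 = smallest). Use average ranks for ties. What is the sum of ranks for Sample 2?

38.5

Sorted (ascending): 191, 234, 284, 284, 296, 396, 488, 552, 721, 791, 825
The 2 values of 284 occupy positions 3–4 → average rank (3+4)/2 = 3.5.
Sample 2 values → pooled ranks: 296→5, 284→3.5, 234→2, 721→9, 488→7, 191→1, 825→11
Rank sum = 5 + 3.5 + 2 + 9 + 7 + 1 + 11 = 38.5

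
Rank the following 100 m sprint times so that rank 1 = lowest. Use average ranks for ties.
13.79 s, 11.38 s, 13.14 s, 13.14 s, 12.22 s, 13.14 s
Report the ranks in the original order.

6, 1, 4, 4, 2, 4

Sorted (ascending): 11.38, 12.22, 13.14, 13.14, 13.14, 13.79
The 3 values of 13.14 occupy positions 3–5 → average rank 4.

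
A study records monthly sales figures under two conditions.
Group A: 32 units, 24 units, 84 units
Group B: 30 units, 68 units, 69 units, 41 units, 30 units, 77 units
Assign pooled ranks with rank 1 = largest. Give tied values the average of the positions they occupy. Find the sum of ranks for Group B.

29

Sorted (descending): 84, 77, 69, 68, 41, 32, 30, 30, 24
The 2 values of 30 occupy positions 7–8 → average rank (7+8)/2 = 7.5.
Group B values → pooled ranks: 30→7.5, 68→4, 69→3, 41→5, 30→7.5, 77→2
Rank sum = 7.5 + 4 + 3 + 5 + 7.5 + 2 = 29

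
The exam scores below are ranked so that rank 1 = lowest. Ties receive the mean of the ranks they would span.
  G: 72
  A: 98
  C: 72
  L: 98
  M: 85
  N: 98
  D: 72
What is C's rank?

2

Sorted (ascending): 72, 72, 72, 85, 98, 98, 98
The 3 values of 72 occupy positions 1–3 → average rank 2.
The 3 values of 98 occupy positions 5–7 → average rank 6.
C has value 72 → rank 2.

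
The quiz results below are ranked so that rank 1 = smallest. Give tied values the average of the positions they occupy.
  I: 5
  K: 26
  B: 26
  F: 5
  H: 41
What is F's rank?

Sorted (ascending): 5, 5, 26, 26, 41
The 2 values of 5 occupy positions 1–2 → average rank (1+2)/2 = 1.5.
The 2 values of 26 occupy positions 3–4 → average rank (3+4)/2 = 3.5.
F has value 5 → rank 1.5.

1.5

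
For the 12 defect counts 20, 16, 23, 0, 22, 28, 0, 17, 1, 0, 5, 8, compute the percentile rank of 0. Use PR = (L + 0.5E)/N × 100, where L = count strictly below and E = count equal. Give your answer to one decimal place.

12.5

N = 12.
Strictly below 0: 0. Equal to 0: 3.
PR = (0 + 0.5·3)/12 × 100 = 12.5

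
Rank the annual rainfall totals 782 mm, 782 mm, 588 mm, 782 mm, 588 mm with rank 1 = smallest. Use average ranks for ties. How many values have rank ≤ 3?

Sorted (ascending): 588, 588, 782, 782, 782
The 2 values of 588 occupy positions 1–2 → average rank (1+2)/2 = 1.5.
The 3 values of 782 occupy positions 3–5 → average rank 4.
Ranks ≤ 3: {1.5, 1.5} → 2 values.

2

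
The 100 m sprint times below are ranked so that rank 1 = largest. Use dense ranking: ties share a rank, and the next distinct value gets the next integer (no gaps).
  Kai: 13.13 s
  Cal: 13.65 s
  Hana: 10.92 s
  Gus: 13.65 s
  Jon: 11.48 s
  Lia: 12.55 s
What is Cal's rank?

1

Sorted (descending): 13.65, 13.65, 13.13, 12.55, 11.48, 10.92
The 2 values of 13.65 share dense rank 1.
Remaining distinct values take the next consecutive integers.
Cal has value 13.65 s → rank 1.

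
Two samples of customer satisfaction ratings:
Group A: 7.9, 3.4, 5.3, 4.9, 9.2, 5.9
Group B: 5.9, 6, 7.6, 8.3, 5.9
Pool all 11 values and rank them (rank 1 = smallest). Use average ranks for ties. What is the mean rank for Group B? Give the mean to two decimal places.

Sorted (ascending): 3.4, 4.9, 5.3, 5.9, 5.9, 5.9, 6, 7.6, 7.9, 8.3, 9.2
The 3 values of 5.9 occupy positions 4–6 → average rank 5.
Group B values → pooled ranks: 5.9→5, 6→7, 7.6→8, 8.3→10, 5.9→5
Mean rank = (5 + 7 + 8 + 10 + 5) / 5 = 7.00

7.00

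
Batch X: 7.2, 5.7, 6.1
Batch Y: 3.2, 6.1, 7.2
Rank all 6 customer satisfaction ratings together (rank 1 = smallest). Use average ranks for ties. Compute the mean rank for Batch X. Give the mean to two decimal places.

3.67

Sorted (ascending): 3.2, 5.7, 6.1, 6.1, 7.2, 7.2
The 2 values of 6.1 occupy positions 3–4 → average rank (3+4)/2 = 3.5.
The 2 values of 7.2 occupy positions 5–6 → average rank (5+6)/2 = 5.5.
Batch X values → pooled ranks: 7.2→5.5, 5.7→2, 6.1→3.5
Mean rank = (5.5 + 2 + 3.5) / 3 = 3.67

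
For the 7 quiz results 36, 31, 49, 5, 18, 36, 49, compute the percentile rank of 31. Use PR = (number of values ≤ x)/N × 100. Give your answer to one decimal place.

42.9

N = 7.
Strictly below 31: 2. Equal to 31: 1.
PR = 3/7 × 100 = 42.9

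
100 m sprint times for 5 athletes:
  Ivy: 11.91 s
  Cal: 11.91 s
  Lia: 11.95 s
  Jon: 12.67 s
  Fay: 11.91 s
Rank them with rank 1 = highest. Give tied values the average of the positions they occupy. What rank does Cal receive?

4

Sorted (descending): 12.67, 11.95, 11.91, 11.91, 11.91
The 3 values of 11.91 occupy positions 3–5 → average rank 4.
Cal has value 11.91 s → rank 4.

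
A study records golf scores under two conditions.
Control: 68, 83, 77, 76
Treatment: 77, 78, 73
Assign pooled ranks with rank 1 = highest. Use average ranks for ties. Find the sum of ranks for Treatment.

11.5

Sorted (descending): 83, 78, 77, 77, 76, 73, 68
The 2 values of 77 occupy positions 3–4 → average rank (3+4)/2 = 3.5.
Treatment values → pooled ranks: 77→3.5, 78→2, 73→6
Rank sum = 3.5 + 2 + 6 = 11.5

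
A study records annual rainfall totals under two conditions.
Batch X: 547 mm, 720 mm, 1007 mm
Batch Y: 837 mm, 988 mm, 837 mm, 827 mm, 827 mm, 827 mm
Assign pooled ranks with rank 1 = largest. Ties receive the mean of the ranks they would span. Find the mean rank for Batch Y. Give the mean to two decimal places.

4.50

Sorted (descending): 1007, 988, 837, 837, 827, 827, 827, 720, 547
The 2 values of 837 occupy positions 3–4 → average rank (3+4)/2 = 3.5.
The 3 values of 827 occupy positions 5–7 → average rank 6.
Batch Y values → pooled ranks: 837→3.5, 988→2, 837→3.5, 827→6, 827→6, 827→6
Mean rank = (3.5 + 2 + 3.5 + 6 + 6 + 6) / 6 = 4.50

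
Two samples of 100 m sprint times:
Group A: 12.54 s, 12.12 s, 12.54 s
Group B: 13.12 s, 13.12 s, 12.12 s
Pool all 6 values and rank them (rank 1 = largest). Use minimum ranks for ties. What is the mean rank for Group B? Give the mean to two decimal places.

Sorted (descending): 13.12, 13.12, 12.54, 12.54, 12.12, 12.12
The 2 values of 13.12 occupy positions 1–2 → each gets rank 1.
The 2 values of 12.54 occupy positions 3–4 → each gets rank 3.
The 2 values of 12.12 occupy positions 5–6 → each gets rank 5.
Group B values → pooled ranks: 13.12→1, 13.12→1, 12.12→5
Mean rank = (1 + 1 + 5) / 3 = 2.33

2.33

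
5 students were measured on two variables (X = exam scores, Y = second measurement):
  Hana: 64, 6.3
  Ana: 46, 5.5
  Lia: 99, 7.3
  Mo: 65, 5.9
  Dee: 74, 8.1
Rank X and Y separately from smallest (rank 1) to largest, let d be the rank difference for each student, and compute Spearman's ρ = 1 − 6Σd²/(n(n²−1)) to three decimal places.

Ranks of variable 1: 2, 1, 5, 3, 4
Ranks of variable 2: 3, 1, 4, 2, 5
d = r₁ − r₂: -1, 0, 1, 1, -1
d²: 1, 0, 1, 1, 1; Σd² = 4
ρ = 1 − 6·4/(5·24) = 1 − 24/120 = 0.800

0.800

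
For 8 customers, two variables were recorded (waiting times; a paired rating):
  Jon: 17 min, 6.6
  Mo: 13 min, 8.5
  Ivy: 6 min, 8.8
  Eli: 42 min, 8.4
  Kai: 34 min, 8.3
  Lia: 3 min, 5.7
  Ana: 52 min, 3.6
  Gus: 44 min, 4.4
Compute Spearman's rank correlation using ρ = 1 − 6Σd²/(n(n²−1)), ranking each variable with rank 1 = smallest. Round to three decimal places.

Ranks of variable 1: 4, 3, 2, 6, 5, 1, 8, 7
Ranks of variable 2: 4, 7, 8, 6, 5, 3, 1, 2
d = r₁ − r₂: 0, -4, -6, 0, 0, -2, 7, 5
d²: 0, 16, 36, 0, 0, 4, 49, 25; Σd² = 130
ρ = 1 − 6·130/(8·63) = 1 − 780/504 = -0.548

-0.548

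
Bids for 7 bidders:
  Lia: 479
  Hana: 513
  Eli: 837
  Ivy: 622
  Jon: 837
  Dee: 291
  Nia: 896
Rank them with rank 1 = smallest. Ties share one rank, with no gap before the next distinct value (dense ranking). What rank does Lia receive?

Sorted (ascending): 291, 479, 513, 622, 837, 837, 896
The 2 values of 837 share dense rank 5.
Remaining distinct values take the next consecutive integers.
Lia has value 479 → rank 2.

2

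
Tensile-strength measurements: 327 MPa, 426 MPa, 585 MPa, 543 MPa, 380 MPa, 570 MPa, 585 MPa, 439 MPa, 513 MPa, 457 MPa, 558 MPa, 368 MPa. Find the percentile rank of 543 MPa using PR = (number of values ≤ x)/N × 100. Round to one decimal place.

66.7

N = 12.
Strictly below 543: 7. Equal to 543: 1.
PR = 8/12 × 100 = 66.7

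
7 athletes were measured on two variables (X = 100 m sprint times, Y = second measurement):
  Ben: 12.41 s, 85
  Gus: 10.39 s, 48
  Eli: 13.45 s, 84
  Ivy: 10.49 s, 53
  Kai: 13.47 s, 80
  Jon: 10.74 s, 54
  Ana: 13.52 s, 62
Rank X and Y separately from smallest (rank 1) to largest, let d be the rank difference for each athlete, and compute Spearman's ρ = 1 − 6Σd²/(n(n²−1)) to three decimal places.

0.643

Ranks of variable 1: 4, 1, 5, 2, 6, 3, 7
Ranks of variable 2: 7, 1, 6, 2, 5, 3, 4
d = r₁ − r₂: -3, 0, -1, 0, 1, 0, 3
d²: 9, 0, 1, 0, 1, 0, 9; Σd² = 20
ρ = 1 − 6·20/(7·48) = 1 − 120/336 = 0.643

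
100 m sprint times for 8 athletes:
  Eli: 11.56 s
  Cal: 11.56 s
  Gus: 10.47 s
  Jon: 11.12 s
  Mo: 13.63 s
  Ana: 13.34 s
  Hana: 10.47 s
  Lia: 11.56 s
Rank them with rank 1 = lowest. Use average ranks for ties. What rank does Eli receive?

5

Sorted (ascending): 10.47, 10.47, 11.12, 11.56, 11.56, 11.56, 13.34, 13.63
The 2 values of 10.47 occupy positions 1–2 → average rank (1+2)/2 = 1.5.
The 3 values of 11.56 occupy positions 4–6 → average rank 5.
Eli has value 11.56 s → rank 5.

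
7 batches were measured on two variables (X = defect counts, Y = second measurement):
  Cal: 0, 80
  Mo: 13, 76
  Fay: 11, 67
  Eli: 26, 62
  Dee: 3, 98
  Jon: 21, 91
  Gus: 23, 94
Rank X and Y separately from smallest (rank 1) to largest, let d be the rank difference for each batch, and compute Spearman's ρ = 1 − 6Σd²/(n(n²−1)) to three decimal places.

Ranks of variable 1: 1, 4, 3, 7, 2, 5, 6
Ranks of variable 2: 4, 3, 2, 1, 7, 5, 6
d = r₁ − r₂: -3, 1, 1, 6, -5, 0, 0
d²: 9, 1, 1, 36, 25, 0, 0; Σd² = 72
ρ = 1 − 6·72/(7·48) = 1 − 432/336 = -0.286

-0.286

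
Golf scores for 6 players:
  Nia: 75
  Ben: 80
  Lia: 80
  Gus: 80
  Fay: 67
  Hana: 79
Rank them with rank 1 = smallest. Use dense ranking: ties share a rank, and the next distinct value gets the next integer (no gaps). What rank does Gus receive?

4

Sorted (ascending): 67, 75, 79, 80, 80, 80
The 3 values of 80 share dense rank 4.
Remaining distinct values take the next consecutive integers.
Gus has value 80 → rank 4.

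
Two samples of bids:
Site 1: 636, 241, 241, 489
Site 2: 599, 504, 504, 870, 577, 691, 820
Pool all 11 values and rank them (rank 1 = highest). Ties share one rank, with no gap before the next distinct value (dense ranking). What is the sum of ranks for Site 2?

31

Sorted (descending): 870, 820, 691, 636, 599, 577, 504, 504, 489, 241, 241
The 2 values of 504 share dense rank 7.
The 2 values of 241 share dense rank 9.
Remaining distinct values take the next consecutive integers.
Site 2 values → pooled ranks: 599→5, 504→7, 504→7, 870→1, 577→6, 691→3, 820→2
Rank sum = 5 + 7 + 7 + 1 + 6 + 3 + 2 = 31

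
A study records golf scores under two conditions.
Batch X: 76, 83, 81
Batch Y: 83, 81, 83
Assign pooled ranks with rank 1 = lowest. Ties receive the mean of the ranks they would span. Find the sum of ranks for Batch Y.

Sorted (ascending): 76, 81, 81, 83, 83, 83
The 2 values of 81 occupy positions 2–3 → average rank (2+3)/2 = 2.5.
The 3 values of 83 occupy positions 4–6 → average rank 5.
Batch Y values → pooled ranks: 83→5, 81→2.5, 83→5
Rank sum = 5 + 2.5 + 5 = 12.5

12.5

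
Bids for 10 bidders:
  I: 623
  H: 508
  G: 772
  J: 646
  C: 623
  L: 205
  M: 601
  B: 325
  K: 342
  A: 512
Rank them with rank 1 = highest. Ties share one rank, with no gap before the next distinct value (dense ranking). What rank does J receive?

2

Sorted (descending): 772, 646, 623, 623, 601, 512, 508, 342, 325, 205
The 2 values of 623 share dense rank 3.
Remaining distinct values take the next consecutive integers.
J has value 646 → rank 2.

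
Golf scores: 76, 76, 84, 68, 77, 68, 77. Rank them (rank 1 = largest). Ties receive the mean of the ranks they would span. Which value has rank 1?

Sorted (descending): 84, 77, 77, 76, 76, 68, 68
The 2 values of 77 occupy positions 2–3 → average rank (2+3)/2 = 2.5.
The 2 values of 76 occupy positions 4–5 → average rank (4+5)/2 = 4.5.
The 2 values of 68 occupy positions 6–7 → average rank (6+7)/2 = 6.5.
Rank 1 → value 84.

84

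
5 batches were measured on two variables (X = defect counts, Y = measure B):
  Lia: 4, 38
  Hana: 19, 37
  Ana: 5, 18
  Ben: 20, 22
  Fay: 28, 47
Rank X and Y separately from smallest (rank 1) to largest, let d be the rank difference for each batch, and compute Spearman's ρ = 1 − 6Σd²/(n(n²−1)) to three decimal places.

0.300

Ranks of variable 1: 1, 3, 2, 4, 5
Ranks of variable 2: 4, 3, 1, 2, 5
d = r₁ − r₂: -3, 0, 1, 2, 0
d²: 9, 0, 1, 4, 0; Σd² = 14
ρ = 1 − 6·14/(5·24) = 1 − 84/120 = 0.300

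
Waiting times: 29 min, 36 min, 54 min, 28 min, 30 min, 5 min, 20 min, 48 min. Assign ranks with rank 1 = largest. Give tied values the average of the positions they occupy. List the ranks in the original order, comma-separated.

5, 3, 1, 6, 4, 8, 7, 2

Sorted (descending): 54, 48, 36, 30, 29, 28, 20, 5
No ties — each value takes its position as its rank.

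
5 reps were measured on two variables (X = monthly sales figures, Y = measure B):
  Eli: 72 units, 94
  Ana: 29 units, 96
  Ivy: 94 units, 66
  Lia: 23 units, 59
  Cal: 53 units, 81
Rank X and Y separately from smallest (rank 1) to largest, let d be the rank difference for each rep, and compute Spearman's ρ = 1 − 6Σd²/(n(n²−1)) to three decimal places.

0.100

Ranks of variable 1: 4, 2, 5, 1, 3
Ranks of variable 2: 4, 5, 2, 1, 3
d = r₁ − r₂: 0, -3, 3, 0, 0
d²: 0, 9, 9, 0, 0; Σd² = 18
ρ = 1 − 6·18/(5·24) = 1 − 108/120 = 0.100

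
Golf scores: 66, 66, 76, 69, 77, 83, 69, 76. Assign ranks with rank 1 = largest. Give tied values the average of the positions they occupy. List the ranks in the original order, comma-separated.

Sorted (descending): 83, 77, 76, 76, 69, 69, 66, 66
The 2 values of 76 occupy positions 3–4 → average rank (3+4)/2 = 3.5.
The 2 values of 69 occupy positions 5–6 → average rank (5+6)/2 = 5.5.
The 2 values of 66 occupy positions 7–8 → average rank (7+8)/2 = 7.5.

7.5, 7.5, 3.5, 5.5, 2, 1, 5.5, 3.5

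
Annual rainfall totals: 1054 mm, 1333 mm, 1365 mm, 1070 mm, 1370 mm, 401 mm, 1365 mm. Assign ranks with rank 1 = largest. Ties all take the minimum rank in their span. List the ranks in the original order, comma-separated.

6, 4, 2, 5, 1, 7, 2

Sorted (descending): 1370, 1365, 1365, 1333, 1070, 1054, 401
The 2 values of 1365 occupy positions 2–3 → each gets rank 2.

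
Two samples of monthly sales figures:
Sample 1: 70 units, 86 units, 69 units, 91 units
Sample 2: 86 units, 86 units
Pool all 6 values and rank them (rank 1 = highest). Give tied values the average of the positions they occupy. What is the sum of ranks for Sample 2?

Sorted (descending): 91, 86, 86, 86, 70, 69
The 3 values of 86 occupy positions 2–4 → average rank 3.
Sample 2 values → pooled ranks: 86→3, 86→3
Rank sum = 3 + 3 = 6

6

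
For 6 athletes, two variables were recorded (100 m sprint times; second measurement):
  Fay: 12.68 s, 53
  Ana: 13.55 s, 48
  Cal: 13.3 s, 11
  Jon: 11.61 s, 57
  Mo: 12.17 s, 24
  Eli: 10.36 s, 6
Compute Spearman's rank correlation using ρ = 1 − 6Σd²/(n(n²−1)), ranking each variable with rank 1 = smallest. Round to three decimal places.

0.143

Ranks of variable 1: 4, 6, 5, 2, 3, 1
Ranks of variable 2: 5, 4, 2, 6, 3, 1
d = r₁ − r₂: -1, 2, 3, -4, 0, 0
d²: 1, 4, 9, 16, 0, 0; Σd² = 30
ρ = 1 − 6·30/(6·35) = 1 − 180/210 = 0.143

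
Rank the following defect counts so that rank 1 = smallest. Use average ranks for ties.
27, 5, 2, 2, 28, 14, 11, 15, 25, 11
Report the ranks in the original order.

Sorted (ascending): 2, 2, 5, 11, 11, 14, 15, 25, 27, 28
The 2 values of 2 occupy positions 1–2 → average rank (1+2)/2 = 1.5.
The 2 values of 11 occupy positions 4–5 → average rank (4+5)/2 = 4.5.

9, 3, 1.5, 1.5, 10, 6, 4.5, 7, 8, 4.5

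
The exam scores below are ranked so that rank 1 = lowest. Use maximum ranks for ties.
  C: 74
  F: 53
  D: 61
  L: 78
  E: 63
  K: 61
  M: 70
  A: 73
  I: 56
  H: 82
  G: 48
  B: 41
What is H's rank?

Sorted (ascending): 41, 48, 53, 56, 61, 61, 63, 70, 73, 74, 78, 82
The 2 values of 61 occupy positions 5–6 → each gets rank 6.
H has value 82 → rank 12.

12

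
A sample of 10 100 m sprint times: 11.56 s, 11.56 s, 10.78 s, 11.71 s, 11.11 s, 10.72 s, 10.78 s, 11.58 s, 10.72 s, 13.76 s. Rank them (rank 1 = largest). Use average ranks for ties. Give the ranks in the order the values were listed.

Sorted (descending): 13.76, 11.71, 11.58, 11.56, 11.56, 11.11, 10.78, 10.78, 10.72, 10.72
The 2 values of 11.56 occupy positions 4–5 → average rank (4+5)/2 = 4.5.
The 2 values of 10.78 occupy positions 7–8 → average rank (7+8)/2 = 7.5.
The 2 values of 10.72 occupy positions 9–10 → average rank (9+10)/2 = 9.5.

4.5, 4.5, 7.5, 2, 6, 9.5, 7.5, 3, 9.5, 1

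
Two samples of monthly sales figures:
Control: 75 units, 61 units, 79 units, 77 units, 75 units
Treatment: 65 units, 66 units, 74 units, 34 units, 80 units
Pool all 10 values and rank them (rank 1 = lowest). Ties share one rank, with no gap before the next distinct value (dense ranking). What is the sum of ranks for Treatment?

22

Sorted (ascending): 34, 61, 65, 66, 74, 75, 75, 77, 79, 80
The 2 values of 75 share dense rank 6.
Remaining distinct values take the next consecutive integers.
Treatment values → pooled ranks: 65→3, 66→4, 74→5, 34→1, 80→9
Rank sum = 3 + 4 + 5 + 1 + 9 = 22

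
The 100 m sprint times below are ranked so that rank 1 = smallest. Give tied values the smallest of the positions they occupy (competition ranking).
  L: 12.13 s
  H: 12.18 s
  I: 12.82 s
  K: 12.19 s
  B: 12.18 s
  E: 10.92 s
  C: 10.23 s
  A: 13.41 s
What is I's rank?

7

Sorted (ascending): 10.23, 10.92, 12.13, 12.18, 12.18, 12.19, 12.82, 13.41
The 2 values of 12.18 occupy positions 4–5 → each gets rank 4.
I has value 12.82 s → rank 7.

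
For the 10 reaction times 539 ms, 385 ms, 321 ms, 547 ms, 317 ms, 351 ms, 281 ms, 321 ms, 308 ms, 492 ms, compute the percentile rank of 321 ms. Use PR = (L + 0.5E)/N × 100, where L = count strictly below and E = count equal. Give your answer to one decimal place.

40.0

N = 10.
Strictly below 321: 3. Equal to 321: 2.
PR = (3 + 0.5·2)/10 × 100 = 40.0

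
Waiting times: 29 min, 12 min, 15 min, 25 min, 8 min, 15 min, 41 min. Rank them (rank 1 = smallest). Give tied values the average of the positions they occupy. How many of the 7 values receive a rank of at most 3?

Sorted (ascending): 8, 12, 15, 15, 25, 29, 41
The 2 values of 15 occupy positions 3–4 → average rank (3+4)/2 = 3.5.
Ranks ≤ 3: {1, 2} → 2 values.

2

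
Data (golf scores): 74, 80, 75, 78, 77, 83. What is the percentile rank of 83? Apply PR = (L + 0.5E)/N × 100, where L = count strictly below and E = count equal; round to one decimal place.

91.7

N = 6.
Strictly below 83: 5. Equal to 83: 1.
PR = (5 + 0.5·1)/6 × 100 = 91.7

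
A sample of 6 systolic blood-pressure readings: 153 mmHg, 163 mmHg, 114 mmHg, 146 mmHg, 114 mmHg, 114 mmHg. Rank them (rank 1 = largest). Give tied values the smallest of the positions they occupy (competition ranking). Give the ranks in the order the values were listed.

Sorted (descending): 163, 153, 146, 114, 114, 114
The 3 values of 114 occupy positions 4–6 → each gets rank 4.

2, 1, 4, 3, 4, 4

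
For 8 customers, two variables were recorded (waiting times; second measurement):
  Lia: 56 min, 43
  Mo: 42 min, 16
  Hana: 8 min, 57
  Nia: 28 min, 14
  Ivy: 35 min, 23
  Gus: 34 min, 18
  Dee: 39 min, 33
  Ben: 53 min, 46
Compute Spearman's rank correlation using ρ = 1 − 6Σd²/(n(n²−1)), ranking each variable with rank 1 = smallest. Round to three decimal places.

0.167

Ranks of variable 1: 8, 6, 1, 2, 4, 3, 5, 7
Ranks of variable 2: 6, 2, 8, 1, 4, 3, 5, 7
d = r₁ − r₂: 2, 4, -7, 1, 0, 0, 0, 0
d²: 4, 16, 49, 1, 0, 0, 0, 0; Σd² = 70
ρ = 1 − 6·70/(8·63) = 1 − 420/504 = 0.167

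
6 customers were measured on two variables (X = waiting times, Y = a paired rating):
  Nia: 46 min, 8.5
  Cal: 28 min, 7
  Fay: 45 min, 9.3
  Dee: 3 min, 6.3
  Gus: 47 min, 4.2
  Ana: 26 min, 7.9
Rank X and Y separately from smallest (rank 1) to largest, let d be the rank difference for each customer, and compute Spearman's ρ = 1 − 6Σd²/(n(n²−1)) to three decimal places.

0.029

Ranks of variable 1: 5, 3, 4, 1, 6, 2
Ranks of variable 2: 5, 3, 6, 2, 1, 4
d = r₁ − r₂: 0, 0, -2, -1, 5, -2
d²: 0, 0, 4, 1, 25, 4; Σd² = 34
ρ = 1 − 6·34/(6·35) = 1 − 204/210 = 0.029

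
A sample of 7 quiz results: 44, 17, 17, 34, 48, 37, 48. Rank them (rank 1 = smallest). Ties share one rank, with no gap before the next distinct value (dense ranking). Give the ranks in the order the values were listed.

4, 1, 1, 2, 5, 3, 5

Sorted (ascending): 17, 17, 34, 37, 44, 48, 48
The 2 values of 17 share dense rank 1.
The 2 values of 48 share dense rank 5.
Remaining distinct values take the next consecutive integers.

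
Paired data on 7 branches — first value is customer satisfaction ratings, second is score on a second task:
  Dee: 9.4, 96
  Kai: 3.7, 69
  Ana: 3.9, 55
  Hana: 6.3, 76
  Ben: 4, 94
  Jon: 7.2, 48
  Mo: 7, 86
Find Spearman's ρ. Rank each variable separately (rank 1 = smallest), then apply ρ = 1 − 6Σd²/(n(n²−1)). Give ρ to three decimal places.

0.321

Ranks of variable 1: 7, 1, 2, 4, 3, 6, 5
Ranks of variable 2: 7, 3, 2, 4, 6, 1, 5
d = r₁ − r₂: 0, -2, 0, 0, -3, 5, 0
d²: 0, 4, 0, 0, 9, 25, 0; Σd² = 38
ρ = 1 − 6·38/(7·48) = 1 − 228/336 = 0.321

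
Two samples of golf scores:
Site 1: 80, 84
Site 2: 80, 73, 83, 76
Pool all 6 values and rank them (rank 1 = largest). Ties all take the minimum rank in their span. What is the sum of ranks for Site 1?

Sorted (descending): 84, 83, 80, 80, 76, 73
The 2 values of 80 occupy positions 3–4 → each gets rank 3.
Site 1 values → pooled ranks: 80→3, 84→1
Rank sum = 3 + 1 = 4

4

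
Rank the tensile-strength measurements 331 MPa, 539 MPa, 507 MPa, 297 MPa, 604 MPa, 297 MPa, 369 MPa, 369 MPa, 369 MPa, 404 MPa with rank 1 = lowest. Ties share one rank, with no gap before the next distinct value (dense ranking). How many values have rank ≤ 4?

7

Sorted (ascending): 297, 297, 331, 369, 369, 369, 404, 507, 539, 604
The 2 values of 297 share dense rank 1.
The 3 values of 369 share dense rank 3.
Remaining distinct values take the next consecutive integers.
Ranks ≤ 4: {1, 1, 2, 3, 3, 3, 4} → 7 values.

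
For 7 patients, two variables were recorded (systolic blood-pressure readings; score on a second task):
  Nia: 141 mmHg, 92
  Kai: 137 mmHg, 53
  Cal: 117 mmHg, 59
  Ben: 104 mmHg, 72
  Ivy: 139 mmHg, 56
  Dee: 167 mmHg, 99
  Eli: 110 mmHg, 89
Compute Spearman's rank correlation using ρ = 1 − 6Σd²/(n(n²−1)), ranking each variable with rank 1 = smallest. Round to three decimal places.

0.357

Ranks of variable 1: 6, 4, 3, 1, 5, 7, 2
Ranks of variable 2: 6, 1, 3, 4, 2, 7, 5
d = r₁ − r₂: 0, 3, 0, -3, 3, 0, -3
d²: 0, 9, 0, 9, 9, 0, 9; Σd² = 36
ρ = 1 − 6·36/(7·48) = 1 − 216/336 = 0.357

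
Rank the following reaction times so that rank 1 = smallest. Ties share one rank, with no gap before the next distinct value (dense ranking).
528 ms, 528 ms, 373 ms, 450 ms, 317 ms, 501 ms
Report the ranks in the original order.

5, 5, 2, 3, 1, 4

Sorted (ascending): 317, 373, 450, 501, 528, 528
The 2 values of 528 share dense rank 5.
Remaining distinct values take the next consecutive integers.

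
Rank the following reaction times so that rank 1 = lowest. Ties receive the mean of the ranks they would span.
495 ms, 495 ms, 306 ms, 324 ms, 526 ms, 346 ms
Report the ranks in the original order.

4.5, 4.5, 1, 2, 6, 3

Sorted (ascending): 306, 324, 346, 495, 495, 526
The 2 values of 495 occupy positions 4–5 → average rank (4+5)/2 = 4.5.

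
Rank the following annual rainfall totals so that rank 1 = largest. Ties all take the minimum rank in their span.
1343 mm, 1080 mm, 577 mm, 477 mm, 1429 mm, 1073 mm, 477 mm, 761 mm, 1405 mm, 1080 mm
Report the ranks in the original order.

Sorted (descending): 1429, 1405, 1343, 1080, 1080, 1073, 761, 577, 477, 477
The 2 values of 1080 occupy positions 4–5 → each gets rank 4.
The 2 values of 477 occupy positions 9–10 → each gets rank 9.

3, 4, 8, 9, 1, 6, 9, 7, 2, 4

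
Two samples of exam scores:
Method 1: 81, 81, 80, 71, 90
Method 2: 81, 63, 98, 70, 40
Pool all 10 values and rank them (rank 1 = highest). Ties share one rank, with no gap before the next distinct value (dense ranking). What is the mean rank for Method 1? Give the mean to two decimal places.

Sorted (descending): 98, 90, 81, 81, 81, 80, 71, 70, 63, 40
The 3 values of 81 share dense rank 3.
Remaining distinct values take the next consecutive integers.
Method 1 values → pooled ranks: 81→3, 81→3, 80→4, 71→5, 90→2
Mean rank = (3 + 3 + 4 + 5 + 2) / 5 = 3.40

3.40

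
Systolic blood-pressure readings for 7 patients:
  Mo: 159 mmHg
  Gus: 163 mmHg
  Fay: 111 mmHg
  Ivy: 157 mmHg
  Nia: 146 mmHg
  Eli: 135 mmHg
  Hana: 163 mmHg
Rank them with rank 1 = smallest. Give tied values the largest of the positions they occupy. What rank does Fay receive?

Sorted (ascending): 111, 135, 146, 157, 159, 163, 163
The 2 values of 163 occupy positions 6–7 → each gets rank 7.
Fay has value 111 mmHg → rank 1.

1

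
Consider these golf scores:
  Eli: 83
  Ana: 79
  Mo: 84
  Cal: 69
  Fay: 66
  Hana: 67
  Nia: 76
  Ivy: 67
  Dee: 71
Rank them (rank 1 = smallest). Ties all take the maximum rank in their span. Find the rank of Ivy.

Sorted (ascending): 66, 67, 67, 69, 71, 76, 79, 83, 84
The 2 values of 67 occupy positions 2–3 → each gets rank 3.
Ivy has value 67 → rank 3.

3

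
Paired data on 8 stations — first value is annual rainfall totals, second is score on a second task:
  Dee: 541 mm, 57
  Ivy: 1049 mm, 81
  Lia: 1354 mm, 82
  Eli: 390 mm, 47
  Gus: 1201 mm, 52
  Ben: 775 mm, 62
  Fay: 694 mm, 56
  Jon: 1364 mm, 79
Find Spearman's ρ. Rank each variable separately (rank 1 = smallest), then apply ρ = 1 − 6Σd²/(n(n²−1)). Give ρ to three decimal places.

0.643

Ranks of variable 1: 2, 5, 7, 1, 6, 4, 3, 8
Ranks of variable 2: 4, 7, 8, 1, 2, 5, 3, 6
d = r₁ − r₂: -2, -2, -1, 0, 4, -1, 0, 2
d²: 4, 4, 1, 0, 16, 1, 0, 4; Σd² = 30
ρ = 1 − 6·30/(8·63) = 1 − 180/504 = 0.643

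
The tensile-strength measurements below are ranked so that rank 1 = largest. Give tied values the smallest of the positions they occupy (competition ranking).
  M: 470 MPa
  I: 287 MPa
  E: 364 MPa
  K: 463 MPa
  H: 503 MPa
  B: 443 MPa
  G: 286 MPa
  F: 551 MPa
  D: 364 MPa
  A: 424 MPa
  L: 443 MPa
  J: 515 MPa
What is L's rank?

6

Sorted (descending): 551, 515, 503, 470, 463, 443, 443, 424, 364, 364, 287, 286
The 2 values of 443 occupy positions 6–7 → each gets rank 6.
The 2 values of 364 occupy positions 9–10 → each gets rank 9.
L has value 443 MPa → rank 6.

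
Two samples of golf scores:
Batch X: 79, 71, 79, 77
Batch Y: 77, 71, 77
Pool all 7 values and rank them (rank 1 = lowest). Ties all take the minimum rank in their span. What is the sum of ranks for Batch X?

Sorted (ascending): 71, 71, 77, 77, 77, 79, 79
The 2 values of 71 occupy positions 1–2 → each gets rank 1.
The 3 values of 77 occupy positions 3–5 → each gets rank 3.
The 2 values of 79 occupy positions 6–7 → each gets rank 6.
Batch X values → pooled ranks: 79→6, 71→1, 79→6, 77→3
Rank sum = 6 + 1 + 6 + 3 = 16

16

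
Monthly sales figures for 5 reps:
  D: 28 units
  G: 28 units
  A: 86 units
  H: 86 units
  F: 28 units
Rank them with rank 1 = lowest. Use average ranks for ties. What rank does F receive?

Sorted (ascending): 28, 28, 28, 86, 86
The 3 values of 28 occupy positions 1–3 → average rank 2.
The 2 values of 86 occupy positions 4–5 → average rank (4+5)/2 = 4.5.
F has value 28 units → rank 2.

2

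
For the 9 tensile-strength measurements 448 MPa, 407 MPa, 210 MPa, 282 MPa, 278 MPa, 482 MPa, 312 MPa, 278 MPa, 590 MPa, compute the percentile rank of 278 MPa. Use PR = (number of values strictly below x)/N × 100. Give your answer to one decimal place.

11.1

N = 9.
Strictly below 278: 1. Equal to 278: 2.
PR = 1/9 × 100 = 11.1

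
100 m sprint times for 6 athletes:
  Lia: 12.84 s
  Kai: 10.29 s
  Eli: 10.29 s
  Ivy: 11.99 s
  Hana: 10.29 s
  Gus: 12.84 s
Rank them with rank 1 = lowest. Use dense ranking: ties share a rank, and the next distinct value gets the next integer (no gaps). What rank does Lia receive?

3

Sorted (ascending): 10.29, 10.29, 10.29, 11.99, 12.84, 12.84
The 3 values of 10.29 share dense rank 1.
The 2 values of 12.84 share dense rank 3.
Remaining distinct values take the next consecutive integers.
Lia has value 12.84 s → rank 3.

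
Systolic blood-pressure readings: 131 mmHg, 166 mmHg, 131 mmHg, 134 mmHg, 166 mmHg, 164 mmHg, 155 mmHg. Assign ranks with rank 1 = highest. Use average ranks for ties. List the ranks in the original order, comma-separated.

6.5, 1.5, 6.5, 5, 1.5, 3, 4

Sorted (descending): 166, 166, 164, 155, 134, 131, 131
The 2 values of 166 occupy positions 1–2 → average rank (1+2)/2 = 1.5.
The 2 values of 131 occupy positions 6–7 → average rank (6+7)/2 = 6.5.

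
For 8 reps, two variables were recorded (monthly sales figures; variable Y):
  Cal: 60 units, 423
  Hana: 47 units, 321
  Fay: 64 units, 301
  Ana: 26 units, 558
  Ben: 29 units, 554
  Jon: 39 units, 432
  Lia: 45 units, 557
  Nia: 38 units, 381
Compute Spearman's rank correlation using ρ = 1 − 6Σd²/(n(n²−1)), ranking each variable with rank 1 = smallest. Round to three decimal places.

Ranks of variable 1: 7, 6, 8, 1, 2, 4, 5, 3
Ranks of variable 2: 4, 2, 1, 8, 6, 5, 7, 3
d = r₁ − r₂: 3, 4, 7, -7, -4, -1, -2, 0
d²: 9, 16, 49, 49, 16, 1, 4, 0; Σd² = 144
ρ = 1 − 6·144/(8·63) = 1 − 864/504 = -0.714

-0.714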